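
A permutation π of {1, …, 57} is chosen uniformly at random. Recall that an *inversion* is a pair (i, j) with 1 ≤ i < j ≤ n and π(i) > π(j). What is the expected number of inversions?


Write X = Σ X_I over the C(57, 2) = 1596 pairs i < j, with X_I the indicator of one inversion.
There are 1596 indicators.
For each fixed pair i < j, the values π(i) and π(j) are two distinct elements of {1, …, 57} in uniformly random order; by symmetry P[π(i) > π(j)] = 1/2.
By linearity: E[X] = 1596 · (1/2) = C(57, 2) · (1/2) = 1596/2 = 798 ≈ 798.000.

E[X] = 798 = 798.000.


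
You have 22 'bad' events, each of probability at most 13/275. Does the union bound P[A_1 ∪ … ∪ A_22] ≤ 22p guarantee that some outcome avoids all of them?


Union bound: P[∪_{i=1}^{22} A_i] ≤ Σ_i P[A_i] ≤ 22·p = 22·(13/275) = 26/25.
Numerically: 26/25 ≈ 1.04000.
Is 26/25 < 1? NO.
Since the bound 26/25 is ≥ 1, the union bound is uninformative here; it does NOT by itself certify existence.

22·p = 26/25 ≈ 1.04000; existence NOT certified by the union bound.


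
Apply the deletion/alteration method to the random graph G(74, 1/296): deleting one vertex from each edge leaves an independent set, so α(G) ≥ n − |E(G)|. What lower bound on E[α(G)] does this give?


E[|E(G)|] = C(74, 2)·p = 2701 · (1/296) = 73/8.
E[α(G)] ≥ n − E[|E(G)|] = 74 − 73/8 = 519/8.
Numerically: ≈ 64.87500.
(This is only a lower bound; the true E[α(G)] may be larger.)

E[α(G)] ≥ 519/8 ≈ 64.87500.


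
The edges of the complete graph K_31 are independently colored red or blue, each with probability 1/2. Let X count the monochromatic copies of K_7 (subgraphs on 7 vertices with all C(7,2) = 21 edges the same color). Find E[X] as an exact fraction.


Let X = Σ_S X_S over the C(31, 7) = 2629575 subsets S of size 7, where X_S = 1 if the K_7 on S is monochromatic.
For a fixed S, the K_7 on S has C(7, 2) = 21 edges. P[all 21 edges red] = (1/2)^21, and likewise for blue, so P[monochromatic] = 2·(1/2)^21 = 2^{1 − 21} = 1/1048576.
By linearity of expectation: E[X] = C(31, 7) · 2^{1 − 21} = 2629575 · 1/1048576 = 2629575/1048576.
Numerically: E[X] ≈ 2.5078.

E[X] = C(31,7)·2^(1−C(7,2)) = 2629575/1048576 ≈ 2.5078.


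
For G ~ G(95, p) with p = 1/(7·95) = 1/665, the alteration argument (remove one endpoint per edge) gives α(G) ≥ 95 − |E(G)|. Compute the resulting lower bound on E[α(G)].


E[|E(G)|] = C(95, 2)·p = 4465 · (1/665) = 47/7.
E[α(G)] ≥ n − E[|E(G)|] = 95 − 47/7 = 618/7.
Numerically: ≈ 88.2857.
(This is only a lower bound; the true E[α(G)] may be larger.)

E[α(G)] ≥ 618/7 ≈ 88.2857.


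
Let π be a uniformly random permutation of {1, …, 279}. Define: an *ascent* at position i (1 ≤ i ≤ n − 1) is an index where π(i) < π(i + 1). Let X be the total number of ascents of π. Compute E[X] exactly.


Write X = Σ X_I over i = 1, …, 278, with X_I the indicator of one ascent.
There are 278 indicators.
For each fixed i, the pair (π(i), π(i+1)) is a uniformly random ordered pair of distinct values from {1, …, 279}; by symmetry P[π(i) < π(i+1)] = 1/2.
By linearity: E[X] = 278 · (1/2) = (279 − 1) · (1/2) = 139 ≈ 139.000.

E[X] = 139 = 139.000.


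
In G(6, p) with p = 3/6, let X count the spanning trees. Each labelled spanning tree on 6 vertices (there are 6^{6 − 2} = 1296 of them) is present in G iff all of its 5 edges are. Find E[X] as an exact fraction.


K_6 has 6^{6 − 2} = 1296 labelled spanning trees.
For each such spanning tree H, let X_H = 1 if all 5 edges of H are present in G. Then P[X_H = 1] = p^{5} = (1/2)^{5} = 1/32.
By linearity: E[X] = Σ_H E[X_H] = 1296 · p^{5} = 1296 · 1/32 = 81/2.
Numerically: E[X] ≈ 40.5.

E[X] = 1296 · (1/2)^{5} = 81/2 ≈ 40.5.


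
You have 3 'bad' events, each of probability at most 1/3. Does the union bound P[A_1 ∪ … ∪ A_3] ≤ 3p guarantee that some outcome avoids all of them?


Union bound: P[∪_{i=1}^{3} A_i] ≤ Σ_i P[A_i] ≤ 3·p = 3·(1/3) = 1.
Numerically: 1 ≈ 1.0000000.
Is 1 < 1? NO.
Since the bound 1 is ≥ 1, the union bound is uninformative here; it does NOT by itself certify existence.

3·p = 1 ≈ 1.0000000; existence NOT certified by the union bound.


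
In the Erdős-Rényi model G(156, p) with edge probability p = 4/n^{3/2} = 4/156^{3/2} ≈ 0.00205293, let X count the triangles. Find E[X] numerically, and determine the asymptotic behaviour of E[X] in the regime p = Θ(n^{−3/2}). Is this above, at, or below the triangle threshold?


Number of potential triangles: C(156, 3) = 620620.
Each occurs with probability p³ ≈ (0.00205293)³ ≈ 8.65205520e-09.
By linearity: E[X] = C(156, 3)·p³ ≈ 620620 · 8.65205520e-09 ≈ 0.005370.
Since α = 3/2 > 1, p = c/n^{3/2} = o(1/n) is below the triangle threshold p ~ 1/n. Asymptotically E[X] ~ (c³/6)·n^{3(1−α)} = (4³/6)·n^{-1.5} → 0, so by Markov's inequality G has no triangles w.h.p.

E[X] ≈ 0.005370; in regime p = Θ(1/n^{3/2}) E[X] tends to 0 (below the triangle threshold p ~ 1/n).


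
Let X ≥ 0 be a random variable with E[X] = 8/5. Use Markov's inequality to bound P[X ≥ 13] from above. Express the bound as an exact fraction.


μ = E[X] = 8/5, a = 13.
Markov: P[X ≥ 13] ≤ μ/a = (8/5)/13 = 8/65.
Numerically: ≈ 0.123.
(Since a = 13 > μ = 1.600, the bound 8/65 is < 1 and informative.)

P[X ≥ 13] ≤ 8/65 ≈ 0.123.


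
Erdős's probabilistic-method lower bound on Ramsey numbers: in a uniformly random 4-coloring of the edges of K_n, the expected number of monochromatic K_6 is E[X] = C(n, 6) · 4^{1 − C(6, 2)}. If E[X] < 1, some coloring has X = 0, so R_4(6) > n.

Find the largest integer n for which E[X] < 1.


We need C(n, 6) · 4^{1 − 15} < 1, i.e. C(n, 6) < 4^{15 − 1} = 268435456.
Check values of n near the boundary:
  n = 75: C(75, 6) = 201359550; 201359550 < 268435456? YES
  n = 76: C(76, 6) = 218618940; 218618940 < 268435456? YES
  n = 77: C(77, 6) = 237093780; 237093780 < 268435456? YES
  n = 78: C(78, 6) = 256851595; 256851595 < 268435456? YES
  n = 79: C(79, 6) = 277962685; 277962685 < 268435456? NO
  n = 80: C(80, 6) = 300500200; 300500200 < 268435456? NO
The largest n with C(n, 6) < 268435456 is n = 78 (where E[X] = 256851595/268435456 ≈ 0.9568468). Hence R_4(6) > 78, i.e. R_4(6) ≥ 79.

Largest n = 78; hence R_4(6) > 78.


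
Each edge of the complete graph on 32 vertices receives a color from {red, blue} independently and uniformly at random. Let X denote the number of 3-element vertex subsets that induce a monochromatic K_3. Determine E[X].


Let X = Σ_S X_S over the C(32, 3) = 4960 subsets S of size 3, where X_S = 1 if the K_3 on S is monochromatic.
For a fixed S, the K_3 on S has C(3, 2) = 3 edges. P[all 3 edges red] = (1/2)^3, and likewise for blue, so P[monochromatic] = 2·(1/2)^3 = 2^{1 − 3} = 1/4.
By linearity: E[X] = C(32, 3) · 2^{1 − 3} = 4960 · 1/4 = 1240.
Numerically: E[X] ≈ 1240.00000.

E[X] = C(32,3)·2^(1−C(3,2)) = 1240 ≈ 1240.00000.


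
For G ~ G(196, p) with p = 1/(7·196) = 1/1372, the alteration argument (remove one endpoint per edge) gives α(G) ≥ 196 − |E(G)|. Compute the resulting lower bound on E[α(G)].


E[|E(G)|] = C(196, 2)·p = 19110 · (1/1372) = 195/14.
E[α(G)] ≥ n − E[|E(G)|] = 196 − 195/14 = 2549/14.
Numerically: ≈ 182.0714.
(This is only a lower bound; the true E[α(G)] may be larger.)

E[α(G)] ≥ 2549/14 ≈ 182.0714.


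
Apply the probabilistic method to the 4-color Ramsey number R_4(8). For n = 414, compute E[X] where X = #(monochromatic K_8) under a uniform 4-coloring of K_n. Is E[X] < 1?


E[X] = C(414, 8) · 4^{1 − 28} = 19995425223496173 · 4^{−27} = 19995425223496173/18014398509481984.
As a reduced fraction: E[X] = 19995425223496173/18014398509481984 ≈ 1.1099691.
Is E[X] < 1? NO.
Since E[X] ≥ 1, the first-moment bound is inconclusive at n = 414; it does NOT by itself certify R_4(8) > 414.

E[X] = 19995425223496173/18014398509481984 ≈ 1.1099691; E[X] ≥ 1; first-moment method inconclusive here.


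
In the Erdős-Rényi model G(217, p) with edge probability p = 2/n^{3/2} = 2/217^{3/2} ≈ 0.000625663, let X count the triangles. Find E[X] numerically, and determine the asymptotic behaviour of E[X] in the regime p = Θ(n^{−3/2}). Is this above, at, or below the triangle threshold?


Number of potential triangles: C(217, 3) = 1679580.
Each occurs with probability p³ ≈ (0.000625663)³ ≈ 2.44918271e-10.
By linearity: E[X] = C(217, 3)·p³ ≈ 1679580 · 2.44918271e-10 ≈ 0.000411.
Since α = 3/2 > 1, p = c/n^{3/2} = o(1/n) is below the triangle threshold p ~ 1/n. Asymptotically E[X] ~ (c³/6)·n^{3(1−α)} = (2³/6)·n^{-1.5} → 0, so by Markov's inequality G has no triangles w.h.p.

E[X] ≈ 0.000411; in regime p = Θ(1/n^{3/2}) E[X] tends to 0 (below the triangle threshold p ~ 1/n).


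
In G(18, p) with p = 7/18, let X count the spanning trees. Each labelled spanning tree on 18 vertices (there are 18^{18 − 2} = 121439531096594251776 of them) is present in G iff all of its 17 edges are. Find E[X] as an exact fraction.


K_18 has 18^{18 − 2} = 121439531096594251776 labelled spanning trees.
For each such spanning tree H, let X_H = 1 if all 17 edges of H are present in G. Then P[X_H = 1] = p^{17} = (7/18)^{17} = 232630513987207/2185911559738696531968.
By linearity of expectation: E[X] = Σ_H E[X_H] = 121439531096594251776 · p^{17} = 121439531096594251776 · 232630513987207/2185911559738696531968 = 232630513987207/18.
Numerically: E[X] ≈ 1.29239e+13.

E[X] = 121439531096594251776 · (7/18)^{17} = 232630513987207/18 ≈ 1.29239e+13.


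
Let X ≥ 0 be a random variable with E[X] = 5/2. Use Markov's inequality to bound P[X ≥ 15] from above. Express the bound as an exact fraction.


μ = E[X] = 5/2, a = 15.
Markov: P[X ≥ 15] ≤ μ/a = (5/2)/15 = 1/6.
Numerically: ≈ 0.167.
(Since a = 15 > μ = 2.500, the bound 1/6 is < 1 and informative.)

P[X ≥ 15] ≤ 1/6 ≈ 0.167.


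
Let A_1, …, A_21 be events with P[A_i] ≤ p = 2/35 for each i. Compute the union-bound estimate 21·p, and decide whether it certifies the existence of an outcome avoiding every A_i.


Union bound: P[∪_{i=1}^{21} A_i] ≤ Σ_i P[A_i] ≤ 21·p = 21·(2/35) = 6/5.
Numerically: 6/5 ≈ 1.200000.
Is 6/5 < 1? NO.
Since the bound 6/5 is ≥ 1, the union bound is uninformative here; it does NOT by itself certify existence.

21·p = 6/5 ≈ 1.200000; existence NOT certified by the union bound.


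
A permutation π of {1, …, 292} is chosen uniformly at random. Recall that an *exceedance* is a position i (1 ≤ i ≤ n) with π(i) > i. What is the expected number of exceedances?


Write X = Σ_{i=1}^{292} X_i, where X_i = 1_{π(i) > i}.
For each fixed i, π(i) is uniform over {1, …, 292} (marginal of a uniform permutation), so P[π(i) > i] = (n − i)/n. Summing: Σ_{i=1}^{292} (n − i)/n = (0 + 1 + … + 291)/292 = 292(292 − 1)/(2·292) = (292 − 1)/2.
Hence E[X] = Σ_{i=1}^{292} (292 − i)/292 = 291/2 ≈ 145.500.

E[X] = 291/2 = 145.500.


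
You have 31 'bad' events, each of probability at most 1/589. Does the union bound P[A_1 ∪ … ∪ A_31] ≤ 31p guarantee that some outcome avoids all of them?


Union bound: P[∪_{i=1}^{31} A_i] ≤ Σ_i P[A_i] ≤ 31·p = 31·(1/589) = 1/19.
Numerically: 1/19 ≈ 0.053.
Is 1/19 < 1? YES.
Since P[∪ A_i] ≤ 1/19 < 1, the complement has P[∩ A_i^c] ≥ 1 − 1/19 = 18/19 > 0, so some outcome avoids every A_i.

31·p = 1/19 ≈ 0.053; existence CERTIFIED by the union bound.


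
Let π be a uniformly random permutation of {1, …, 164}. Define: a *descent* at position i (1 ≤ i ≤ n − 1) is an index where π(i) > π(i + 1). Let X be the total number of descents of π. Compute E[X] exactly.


Write X = Σ X_I over i = 1, …, 163, with X_I the indicator of one descent.
There are 163 indicators.
For each fixed i, the pair (π(i), π(i+1)) is a uniformly random ordered pair of distinct values from {1, …, 164}; by symmetry P[π(i) > π(i+1)] = 1/2.
By linearity: E[X] = 163 · (1/2) = (164 − 1) · (1/2) = 163/2 ≈ 81.5000.

E[X] = 163/2 = 81.5000.


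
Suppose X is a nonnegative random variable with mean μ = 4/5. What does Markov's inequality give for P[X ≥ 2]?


μ = E[X] = 4/5, a = 2.
Markov: P[X ≥ 2] ≤ μ/a = (4/5)/2 = 2/5.
Numerically: ≈ 0.4000.
(Since a = 2 > μ = 0.8000, the bound 2/5 is < 1 and informative.)

P[X ≥ 2] ≤ 2/5 ≈ 0.4000.


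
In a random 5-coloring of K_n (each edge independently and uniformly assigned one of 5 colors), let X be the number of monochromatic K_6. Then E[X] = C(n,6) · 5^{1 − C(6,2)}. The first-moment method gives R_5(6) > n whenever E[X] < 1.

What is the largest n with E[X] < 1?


We need C(n, 6) · 5^{1 − 15} < 1, i.e. C(n, 6) < 5^{15 − 1} = 6103515625.
Check values of n near the boundary:
  n = 124: C(124, 6) = 4465475476; 4465475476 < 6103515625? YES
  n = 125: C(125, 6) = 4690625500; 4690625500 < 6103515625? YES
  n = 126: C(126, 6) = 4925156775; 4925156775 < 6103515625? YES
  n = 127: C(127, 6) = 5169379425; 5169379425 < 6103515625? YES
  n = 128: C(128, 6) = 5423611200; 5423611200 < 6103515625? YES
  n = 129: C(129, 6) = 5688177600; 5688177600 < 6103515625? YES
  n = 130: C(130, 6) = 5963412000; 5963412000 < 6103515625? YES
  n = 131: C(131, 6) = 6249655776; 6249655776 < 6103515625? NO
  n = 132: C(132, 6) = 6547258432; 6547258432 < 6103515625? NO
The largest n with C(n, 6) < 6103515625 is n = 130 (where E[X] = 47707296/48828125 ≈ 0.977045). Hence R_5(6) > 130, i.e. R_5(6) ≥ 131.

Largest n = 130; hence R_5(6) > 130.


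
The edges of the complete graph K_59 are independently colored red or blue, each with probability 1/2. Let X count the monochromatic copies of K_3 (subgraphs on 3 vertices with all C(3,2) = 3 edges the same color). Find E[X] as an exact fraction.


Let X = Σ_S X_S over the C(59, 3) = 32509 subsets S of size 3, where X_S = 1 if the K_3 on S is monochromatic.
For a fixed S, the K_3 on S has C(3, 2) = 3 edges. P[all 3 edges red] = (1/2)^3, and likewise for blue, so P[monochromatic] = 2·(1/2)^3 = 2^{1 − 3} = 1/4.
By linearity of expectation: E[X] = C(59, 3) · 2^{1 − 3} = 32509 · 1/4 = 32509/4.
Numerically: E[X] ≈ 8127.250.

E[X] = C(59,3)·2^(1−C(3,2)) = 32509/4 ≈ 8127.250.


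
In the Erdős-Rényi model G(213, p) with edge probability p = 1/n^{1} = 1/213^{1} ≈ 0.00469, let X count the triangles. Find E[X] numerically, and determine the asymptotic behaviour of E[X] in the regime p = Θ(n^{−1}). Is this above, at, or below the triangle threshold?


Number of potential triangles: C(213, 3) = 1587986.
Each occurs with probability p³ ≈ (0.00469)³ ≈ 1.03481e-07.
By linearity: E[X] = C(213, 3)·p³ ≈ 1587986 · 1.03481e-07 ≈ 0.164.
Here α = 1, so p = 1/n is exactly at the triangle threshold p ~ 1/n. Asymptotically E[X] → c³/6 = 1³/6 = 1/6 ≈ 0.167, a bounded constant. In this regime the triangle count is asymptotically Poisson(c³/6).

E[X] ≈ 0.164; in regime p = Θ(1/n^{1}) E[X] stays bounded (at the triangle threshold p ~ 1/n).


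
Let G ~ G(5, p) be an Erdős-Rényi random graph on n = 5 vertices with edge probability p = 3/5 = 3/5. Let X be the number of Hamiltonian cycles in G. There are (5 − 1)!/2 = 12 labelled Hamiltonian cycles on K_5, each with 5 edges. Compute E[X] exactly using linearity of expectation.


K_5 has (5 − 1)!/2 = 12 labelled Hamiltonian cycles.
For each such Hamiltonian cycle H, let X_H = 1 if all 5 edges of H are present in G. Then P[X_H = 1] = p^{5} = (3/5)^{5} = 243/3125.
By linearity of expectation: E[X] = Σ_H E[X_H] = 12 · p^{5} = 12 · 243/3125 = 2916/3125.
Numerically: E[X] ≈ 0.93312.

E[X] = 12 · (3/5)^{5} = 2916/3125 ≈ 0.93312.


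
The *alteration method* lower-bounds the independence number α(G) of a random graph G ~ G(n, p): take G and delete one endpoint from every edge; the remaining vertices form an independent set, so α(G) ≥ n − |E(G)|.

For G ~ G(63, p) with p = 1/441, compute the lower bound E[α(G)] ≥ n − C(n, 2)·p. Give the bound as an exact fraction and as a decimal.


E[|E(G)|] = C(63, 2)·p = 1953 · (1/441) = 31/7.
E[α(G)] ≥ n − E[|E(G)|] = 63 − 31/7 = 410/7.
Numerically: ≈ 58.571429.
(This is only a lower bound; the true E[α(G)] may be larger.)

E[α(G)] ≥ 410/7 ≈ 58.571429.


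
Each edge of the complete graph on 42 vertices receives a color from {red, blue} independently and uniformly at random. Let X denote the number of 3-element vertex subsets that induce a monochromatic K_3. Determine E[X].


Let X = Σ_S X_S over the C(42, 3) = 11480 subsets S of size 3, where X_S = 1 if the K_3 on S is monochromatic.
For a fixed S, the K_3 on S has C(3, 2) = 3 edges. P[all 3 edges red] = (1/2)^3, and likewise for blue, so P[monochromatic] = 2·(1/2)^3 = 2^{1 − 3} = 1/4.
By linearity: E[X] = C(42, 3) · 2^{1 − 3} = 11480 · 1/4 = 2870.
Numerically: E[X] ≈ 2870.00000.

E[X] = C(42,3)·2^(1−C(3,2)) = 2870 ≈ 2870.00000.


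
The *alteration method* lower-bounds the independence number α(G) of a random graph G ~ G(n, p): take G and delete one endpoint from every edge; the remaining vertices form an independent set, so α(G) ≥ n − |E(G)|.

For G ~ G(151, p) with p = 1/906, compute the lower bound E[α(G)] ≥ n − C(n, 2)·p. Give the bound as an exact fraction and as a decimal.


E[|E(G)|] = C(151, 2)·p = 11325 · (1/906) = 25/2.
E[α(G)] ≥ n − E[|E(G)|] = 151 − 25/2 = 277/2.
Numerically: ≈ 138.5000.
(This is only a lower bound; the true E[α(G)] may be larger.)

E[α(G)] ≥ 277/2 ≈ 138.5000.


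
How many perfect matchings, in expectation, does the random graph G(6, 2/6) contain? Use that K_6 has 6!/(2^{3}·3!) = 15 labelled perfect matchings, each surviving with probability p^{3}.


K_6 has 6!/(2^{3}·3!) = 15 labelled perfect matchings.
For each such perfect matching H, let X_H = 1 if all 3 edges of H are present in G. Then P[X_H = 1] = p^{3} = (1/3)^{3} = 1/27.
By linearity: E[X] = Σ_H E[X_H] = 15 · p^{3} = 15 · 1/27 = 5/9.
Numerically: E[X] ≈ 0.556.

E[X] = 15 · (1/3)^{3} = 5/9 ≈ 0.556.


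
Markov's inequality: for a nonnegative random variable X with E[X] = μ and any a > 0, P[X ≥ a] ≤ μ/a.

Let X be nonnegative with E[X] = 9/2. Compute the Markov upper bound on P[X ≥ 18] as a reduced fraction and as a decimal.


μ = E[X] = 9/2, a = 18.
Markov: P[X ≥ 18] ≤ μ/a = (9/2)/18 = 1/4.
Numerically: ≈ 0.25000.
(Since a = 18 > μ = 4.50000, the bound 1/4 is < 1 and informative.)

P[X ≥ 18] ≤ 1/4 ≈ 0.25000.


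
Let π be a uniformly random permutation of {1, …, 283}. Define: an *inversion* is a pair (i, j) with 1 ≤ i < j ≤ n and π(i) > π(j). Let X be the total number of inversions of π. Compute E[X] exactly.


Write X = Σ X_I over the C(283, 2) = 39903 pairs i < j, with X_I the indicator of one inversion.
There are 39903 indicators.
For each fixed pair i < j, the values π(i) and π(j) are two distinct elements of {1, …, 283} in uniformly random order; by symmetry P[π(i) > π(j)] = 1/2.
By linearity: E[X] = 39903 · (1/2) = C(283, 2) · (1/2) = 39903/2 = 39903/2 ≈ 19951.5000.

E[X] = 39903/2 = 19951.5000.


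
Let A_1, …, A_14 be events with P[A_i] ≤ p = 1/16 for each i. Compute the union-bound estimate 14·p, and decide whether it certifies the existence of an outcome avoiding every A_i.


Union bound: P[∪_{i=1}^{14} A_i] ≤ Σ_i P[A_i] ≤ 14·p = 14·(1/16) = 7/8.
Numerically: 7/8 ≈ 0.875000.
Is 7/8 < 1? YES.
Since P[∪ A_i] ≤ 7/8 < 1, the complement has P[∩ A_i^c] ≥ 1 − 7/8 = 1/8 > 0, so some outcome avoids every A_i.

14·p = 7/8 ≈ 0.875000; existence CERTIFIED by the union bound.


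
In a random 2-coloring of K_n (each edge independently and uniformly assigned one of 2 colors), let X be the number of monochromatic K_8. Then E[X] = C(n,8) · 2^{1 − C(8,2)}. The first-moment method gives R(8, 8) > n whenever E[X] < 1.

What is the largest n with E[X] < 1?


We need C(n, 8) · 2^{1 − 28} < 1, i.e. C(n, 8) < 2^{28 − 1} = 134217728.
Check values of n near the boundary:
  n = 40: C(40, 8) = 76904685; 76904685 < 134217728? YES
  n = 41: C(41, 8) = 95548245; 95548245 < 134217728? YES
  n = 42: C(42, 8) = 118030185; 118030185 < 134217728? YES
  n = 43: C(43, 8) = 145008513; 145008513 < 134217728? NO
The largest n with C(n, 8) < 134217728 is n = 42 (where E[X] = 118030185/134217728 ≈ 0.87939). Hence R(8, 8) > 42, i.e. R(8, 8) ≥ 43.

Largest n = 42; hence R(8, 8) > 42.


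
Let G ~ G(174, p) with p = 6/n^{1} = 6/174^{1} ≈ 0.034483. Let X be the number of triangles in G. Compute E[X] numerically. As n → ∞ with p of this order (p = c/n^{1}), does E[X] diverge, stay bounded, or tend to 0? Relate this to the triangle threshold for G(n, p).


Number of potential triangles: C(174, 3) = 862924.
Each occurs with probability p³ ≈ (0.034483)³ ≈ 4.1002091e-05.
By linearity: E[X] = C(174, 3)·p³ ≈ 862924 · 4.1002091e-05 ≈ 35.38169.
Here α = 1, so p = 6/n is exactly at the triangle threshold p ~ 1/n. Asymptotically E[X] → c³/6 = 6³/6 = 36 ≈ 36.00000, a bounded constant. In this regime the triangle count is asymptotically Poisson(c³/6).

E[X] ≈ 35.38169; in regime p = Θ(1/n^{1}) E[X] stays bounded (at the triangle threshold p ~ 1/n).


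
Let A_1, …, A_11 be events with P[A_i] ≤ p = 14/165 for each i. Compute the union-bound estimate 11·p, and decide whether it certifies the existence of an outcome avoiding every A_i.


Union bound: P[∪_{i=1}^{11} A_i] ≤ Σ_i P[A_i] ≤ 11·p = 11·(14/165) = 14/15.
Numerically: 14/15 ≈ 0.933.
Is 14/15 < 1? YES.
Since P[∪ A_i] ≤ 14/15 < 1, the complement has P[∩ A_i^c] ≥ 1 − 14/15 = 1/15 > 0, so some outcome avoids every A_i.

11·p = 14/15 ≈ 0.933; existence CERTIFIED by the union bound.


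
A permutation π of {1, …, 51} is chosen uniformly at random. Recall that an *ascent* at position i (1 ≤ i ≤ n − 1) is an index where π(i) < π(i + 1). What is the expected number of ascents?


Write X = Σ X_I over i = 1, …, 50, with X_I the indicator of one ascent.
There are 50 indicators.
For each fixed i, the pair (π(i), π(i+1)) is a uniformly random ordered pair of distinct values from {1, …, 51}; by symmetry P[π(i) < π(i+1)] = 1/2.
By linearity: E[X] = 50 · (1/2) = (51 − 1) · (1/2) = 25 ≈ 25.00000.

E[X] = 25 = 25.00000.


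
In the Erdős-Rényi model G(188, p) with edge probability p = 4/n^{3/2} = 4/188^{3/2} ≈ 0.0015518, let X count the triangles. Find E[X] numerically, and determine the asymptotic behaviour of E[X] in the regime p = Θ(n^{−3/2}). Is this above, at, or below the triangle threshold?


Number of potential triangles: C(188, 3) = 1089836.
Each occurs with probability p³ ≈ (0.0015518)³ ≈ 3.7365401e-09.
By linearity: E[X] = C(188, 3)·p³ ≈ 1089836 · 3.7365401e-09 ≈ 0.00407.
Since α = 3/2 > 1, p = c/n^{3/2} = o(1/n) is below the triangle threshold p ~ 1/n. Asymptotically E[X] ~ (c³/6)·n^{3(1−α)} = (4³/6)·n^{-1.5} → 0, so by Markov's inequality G has no triangles w.h.p.

E[X] ≈ 0.00407; in regime p = Θ(1/n^{3/2}) E[X] tends to 0 (below the triangle threshold p ~ 1/n).


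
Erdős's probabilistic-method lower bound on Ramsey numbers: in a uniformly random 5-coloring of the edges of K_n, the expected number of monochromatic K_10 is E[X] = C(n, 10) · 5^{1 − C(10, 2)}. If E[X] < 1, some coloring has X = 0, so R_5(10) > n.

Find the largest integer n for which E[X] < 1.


We need C(n, 10) · 5^{1 − 45} < 1, i.e. C(n, 10) < 5^{45 − 1} = 5684341886080801486968994140625.
Check values of n near the boundary:
  n = 5386: C(5386, 10) = 5613966214234562222231428510561; 5613966214234562222231428510561 < 5684341886080801486968994140625? YES
  n = 5387: C(5387, 10) = 5624406917627224603154306376491; 5624406917627224603154306376491 < 5684341886080801486968994140625? YES
  n = 5388: C(5388, 10) = 5634865093375880654852250419586; 5634865093375880654852250419586 < 5684341886080801486968994140625? YES
  n = 5389: C(5389, 10) = 5645340767466558997768874792926; 5645340767466558997768874792926 < 5684341886080801486968994140625? YES
  n = 5390: C(5390, 10) = 5655833965919099070255434039753; 5655833965919099070255434039753 < 5684341886080801486968994140625? YES
  n = 5391: C(5391, 10) = 5666344714787188828795213697883; 5666344714787188828795213697883 < 5684341886080801486968994140625? YES
  n = 5392: C(5392, 10) = 5676873040158402483252283957448; 5676873040158402483252283957448 < 5684341886080801486968994140625? YES
  n = 5393: C(5393, 10) = 5687418968154238267170642278008; 5687418968154238267170642278008 < 5684341886080801486968994140625? NO
  n = 5394: C(5394, 10) = 5697982524930156243149785372878; 5697982524930156243149785372878 < 5684341886080801486968994140625? NO
The largest n with C(n, 10) < 5684341886080801486968994140625 is n = 5392 (where E[X] = 5676873040158402483252283957448/5684341886080801486968994140625 ≈ 0.999). Hence R_5(10) > 5392, i.e. R_5(10) ≥ 5393.

Largest n = 5392; hence R_5(10) > 5392.


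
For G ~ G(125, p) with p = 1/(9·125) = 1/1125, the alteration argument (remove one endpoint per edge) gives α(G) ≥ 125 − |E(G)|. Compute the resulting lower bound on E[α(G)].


E[|E(G)|] = C(125, 2)·p = 7750 · (1/1125) = 62/9.
E[α(G)] ≥ n − E[|E(G)|] = 125 − 62/9 = 1063/9.
Numerically: ≈ 118.1111.
(This is only a lower bound; the true E[α(G)] may be larger.)

E[α(G)] ≥ 1063/9 ≈ 118.1111.


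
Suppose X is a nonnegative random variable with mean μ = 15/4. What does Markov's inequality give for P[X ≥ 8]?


μ = E[X] = 15/4, a = 8.
Markov: P[X ≥ 8] ≤ μ/a = (15/4)/8 = 15/32.
Numerically: ≈ 0.4688.
(Since a = 8 > μ = 3.7500, the bound 15/32 is < 1 and informative.)

P[X ≥ 8] ≤ 15/32 ≈ 0.4688.


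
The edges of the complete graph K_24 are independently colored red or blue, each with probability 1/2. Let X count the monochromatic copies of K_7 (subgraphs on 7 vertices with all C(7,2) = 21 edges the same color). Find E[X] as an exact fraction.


Let X = Σ_S X_S over the C(24, 7) = 346104 subsets S of size 7, where X_S = 1 if the K_7 on S is monochromatic.
For a fixed S, the K_7 on S has C(7, 2) = 21 edges. P[all 21 edges red] = (1/2)^21, and likewise for blue, so P[monochromatic] = 2·(1/2)^21 = 2^{1 − 21} = 1/1048576.
By linearity: E[X] = C(24, 7) · 2^{1 − 21} = 346104 · 1/1048576 = 43263/131072.
Numerically: E[X] ≈ 0.330.

E[X] = C(24,7)·2^(1−C(7,2)) = 43263/131072 ≈ 0.330.


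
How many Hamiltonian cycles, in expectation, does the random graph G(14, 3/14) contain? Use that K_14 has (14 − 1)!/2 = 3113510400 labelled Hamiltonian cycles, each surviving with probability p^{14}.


K_14 has (14 − 1)!/2 = 3113510400 labelled Hamiltonian cycles.
For each such Hamiltonian cycle H, let X_H = 1 if all 14 edges of H are present in G. Then P[X_H = 1] = p^{14} = (3/14)^{14} = 4782969/11112006825558016.
By linearity of expectation: E[X] = Σ_H E[X_H] = 3113510400 · p^{14} = 3113510400 · 4782969/11112006825558016 = 4155084744525/3100448333024.
Numerically: E[X] ≈ 1.34.

E[X] = 3113510400 · (3/14)^{14} = 4155084744525/3100448333024 ≈ 1.34.


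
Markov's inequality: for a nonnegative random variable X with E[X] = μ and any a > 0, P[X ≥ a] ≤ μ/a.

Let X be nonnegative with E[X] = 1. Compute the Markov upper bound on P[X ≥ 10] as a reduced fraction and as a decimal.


μ = E[X] = 1, a = 10.
Markov: P[X ≥ 10] ≤ μ/a = (1)/10 = 1/10.
Numerically: ≈ 0.1000.
(Since a = 10 > μ = 1.0000, the bound 1/10 is < 1 and informative.)

P[X ≥ 10] ≤ 1/10 ≈ 0.1000.


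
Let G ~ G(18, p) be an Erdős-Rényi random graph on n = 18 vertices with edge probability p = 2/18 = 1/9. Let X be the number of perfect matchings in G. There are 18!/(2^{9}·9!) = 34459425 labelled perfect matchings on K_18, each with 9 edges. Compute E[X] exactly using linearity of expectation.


K_18 has 18!/(2^{9}·9!) = 34459425 labelled perfect matchings.
For each such perfect matching H, let X_H = 1 if all 9 edges of H are present in G. Then P[X_H = 1] = p^{9} = (1/9)^{9} = 1/387420489.
Summing the indicators: E[X] = Σ_H E[X_H] = 34459425 · p^{9} = 34459425 · 1/387420489 = 425425/4782969.
Numerically: E[X] ≈ 0.088946.

E[X] = 34459425 · (1/9)^{9} = 425425/4782969 ≈ 0.088946.


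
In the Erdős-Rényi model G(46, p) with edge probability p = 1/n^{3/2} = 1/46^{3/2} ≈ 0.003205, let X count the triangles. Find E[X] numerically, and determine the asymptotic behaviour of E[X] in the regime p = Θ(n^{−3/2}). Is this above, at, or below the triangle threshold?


Number of potential triangles: C(46, 3) = 15180.
Each occurs with probability p³ ≈ (0.003205)³ ≈ 3.292985e-08.
By linearity: E[X] = C(46, 3)·p³ ≈ 15180 · 3.292985e-08 ≈ 0.0005.
Since α = 3/2 > 1, p = c/n^{3/2} = o(1/n) is below the triangle threshold p ~ 1/n. Asymptotically E[X] ~ (c³/6)·n^{3(1−α)} = (1³/6)·n^{-1.5} → 0, so by Markov's inequality G has no triangles w.h.p.

E[X] ≈ 0.0005; in regime p = Θ(1/n^{3/2}) E[X] tends to 0 (below the triangle threshold p ~ 1/n).


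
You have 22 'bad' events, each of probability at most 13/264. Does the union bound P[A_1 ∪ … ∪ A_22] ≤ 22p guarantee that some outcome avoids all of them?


Union bound: P[∪_{i=1}^{22} A_i] ≤ Σ_i P[A_i] ≤ 22·p = 22·(13/264) = 13/12.
Numerically: 13/12 ≈ 1.08333.
Is 13/12 < 1? NO.
Since the bound 13/12 is ≥ 1, the union bound is uninformative here; it does NOT by itself certify existence.

22·p = 13/12 ≈ 1.08333; existence NOT certified by the union bound.


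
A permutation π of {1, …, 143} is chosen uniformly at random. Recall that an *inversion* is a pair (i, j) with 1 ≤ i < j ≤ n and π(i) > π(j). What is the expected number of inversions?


Write X = Σ X_I over the C(143, 2) = 10153 pairs i < j, with X_I the indicator of one inversion.
There are 10153 indicators.
For each fixed pair i < j, the values π(i) and π(j) are two distinct elements of {1, …, 143} in uniformly random order; by symmetry P[π(i) > π(j)] = 1/2.
By linearity: E[X] = 10153 · (1/2) = C(143, 2) · (1/2) = 10153/2 = 10153/2 ≈ 5076.50000.

E[X] = 10153/2 = 5076.50000.


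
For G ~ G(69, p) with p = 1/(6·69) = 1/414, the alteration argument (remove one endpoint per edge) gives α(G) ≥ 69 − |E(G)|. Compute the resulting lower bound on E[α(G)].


E[|E(G)|] = C(69, 2)·p = 2346 · (1/414) = 17/3.
E[α(G)] ≥ n − E[|E(G)|] = 69 − 17/3 = 190/3.
Numerically: ≈ 63.333.
(This is only a lower bound; the true E[α(G)] may be larger.)

E[α(G)] ≥ 190/3 ≈ 63.333.


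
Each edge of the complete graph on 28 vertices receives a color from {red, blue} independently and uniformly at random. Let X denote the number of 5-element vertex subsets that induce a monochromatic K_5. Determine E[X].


Let X = Σ_S X_S over the C(28, 5) = 98280 subsets S of size 5, where X_S = 1 if the K_5 on S is monochromatic.
For a fixed S, the K_5 on S has C(5, 2) = 10 edges. P[all 10 edges red] = (1/2)^10, and likewise for blue, so P[monochromatic] = 2·(1/2)^10 = 2^{1 − 10} = 1/512.
Summing: E[X] = C(28, 5) · 2^{1 − 10} = 98280 · 1/512 = 12285/64.
Numerically: E[X] ≈ 191.953.

E[X] = C(28,5)·2^(1−C(5,2)) = 12285/64 ≈ 191.953.


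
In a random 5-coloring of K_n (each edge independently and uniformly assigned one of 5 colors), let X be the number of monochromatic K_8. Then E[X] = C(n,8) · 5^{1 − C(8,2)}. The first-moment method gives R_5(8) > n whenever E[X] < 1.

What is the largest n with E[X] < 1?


We need C(n, 8) · 5^{1 − 28} < 1, i.e. C(n, 8) < 5^{28 − 1} = 7450580596923828125.
Check values of n near the boundary:
  n = 857: C(857, 8) = 6983854138365964575; 6983854138365964575 < 7450580596923828125? YES
  n = 858: C(858, 8) = 7049584530256467771; 7049584530256467771 < 7450580596923828125? YES
  n = 859: C(859, 8) = 7115855595170747139; 7115855595170747139 < 7450580596923828125? YES
  n = 860: C(860, 8) = 7182671140665308145; 7182671140665308145 < 7450580596923828125? YES
  n = 861: C(861, 8) = 7250034996615275865; 7250034996615275865 < 7450580596923828125? YES
  n = 862: C(862, 8) = 7317951015318931845; 7317951015318931845 < 7450580596923828125? YES
  n = 863: C(863, 8) = 7386423071602617757; 7386423071602617757 < 7450580596923828125? YES
  n = 864: C(864, 8) = 7455455062926006708; 7455455062926006708 < 7450580596923828125? NO
  n = 865: C(865, 8) = 7525050909487743060; 7525050909487743060 < 7450580596923828125? NO
The largest n with C(n, 8) < 7450580596923828125 is n = 863 (where E[X] = 7386423071602617757/7450580596923828125 ≈ 0.99139). Hence R_5(8) > 863, i.e. R_5(8) ≥ 864.

Largest n = 863; hence R_5(8) > 863.


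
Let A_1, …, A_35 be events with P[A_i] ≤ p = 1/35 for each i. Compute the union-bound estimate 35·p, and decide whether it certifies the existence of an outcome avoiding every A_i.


Union bound: P[∪_{i=1}^{35} A_i] ≤ Σ_i P[A_i] ≤ 35·p = 35·(1/35) = 1.
Numerically: 1 ≈ 1.000000.
Is 1 < 1? NO.
Since the bound 1 is ≥ 1, the union bound is uninformative here; it does NOT by itself certify existence.

35·p = 1 ≈ 1.000000; existence NOT certified by the union bound.


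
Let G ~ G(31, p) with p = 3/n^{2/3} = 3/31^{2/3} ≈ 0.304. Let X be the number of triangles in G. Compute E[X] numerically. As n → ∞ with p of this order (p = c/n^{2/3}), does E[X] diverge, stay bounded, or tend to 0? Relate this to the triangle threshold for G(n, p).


Number of potential triangles: C(31, 3) = 4495.
Each occurs with probability p³ ≈ (0.304)³ ≈ 2.80957e-02.
By linearity: E[X] = C(31, 3)·p³ ≈ 4495 · 2.80957e-02 ≈ 126.290.
Since α = 2/3 < 1, p = c/n^{2/3} ≫ 1/n is above the triangle threshold p ~ 1/n. Asymptotically E[X] ~ (c³/6)·n^{3(1−α)} = (3³/6)·n^{1} → ∞; triangles are abundant w.h.p.

E[X] ≈ 126.290; in regime p = Θ(1/n^{2/3}) E[X] diverges (above the triangle threshold p ~ 1/n).


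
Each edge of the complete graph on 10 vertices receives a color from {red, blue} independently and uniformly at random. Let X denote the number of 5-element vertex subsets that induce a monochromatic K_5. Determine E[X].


Let X = Σ_S X_S over the C(10, 5) = 252 subsets S of size 5, where X_S = 1 if the K_5 on S is monochromatic.
For a fixed S, the K_5 on S has C(5, 2) = 10 edges. P[all 10 edges red] = (1/2)^10, and likewise for blue, so P[monochromatic] = 2·(1/2)^10 = 2^{1 − 10} = 1/512.
By linearity of expectation: E[X] = C(10, 5) · 2^{1 − 10} = 252 · 1/512 = 63/128.
Numerically: E[X] ≈ 0.492188.

E[X] = C(10,5)·2^(1−C(5,2)) = 63/128 ≈ 0.492188.


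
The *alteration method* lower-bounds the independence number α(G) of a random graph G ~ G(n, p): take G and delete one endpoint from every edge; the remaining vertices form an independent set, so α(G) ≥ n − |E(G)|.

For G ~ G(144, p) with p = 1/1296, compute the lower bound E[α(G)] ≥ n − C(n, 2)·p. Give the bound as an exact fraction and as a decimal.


E[|E(G)|] = C(144, 2)·p = 10296 · (1/1296) = 143/18.
E[α(G)] ≥ n − E[|E(G)|] = 144 − 143/18 = 2449/18.
Numerically: ≈ 136.056.
(This is only a lower bound; the true E[α(G)] may be larger.)

E[α(G)] ≥ 2449/18 ≈ 136.056.


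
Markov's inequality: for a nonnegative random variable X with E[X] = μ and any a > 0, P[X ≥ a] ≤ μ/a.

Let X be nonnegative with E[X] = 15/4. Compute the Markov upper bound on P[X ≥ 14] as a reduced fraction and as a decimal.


μ = E[X] = 15/4, a = 14.
Markov: P[X ≥ 14] ≤ μ/a = (15/4)/14 = 15/56.
Numerically: ≈ 0.268.
(Since a = 14 > μ = 3.750, the bound 15/56 is < 1 and informative.)

P[X ≥ 14] ≤ 15/56 ≈ 0.268.


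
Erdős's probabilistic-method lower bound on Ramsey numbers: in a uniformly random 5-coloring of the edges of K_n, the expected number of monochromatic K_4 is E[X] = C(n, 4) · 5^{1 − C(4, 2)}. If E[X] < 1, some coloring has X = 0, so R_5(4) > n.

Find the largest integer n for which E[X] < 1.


We need C(n, 4) · 5^{1 − 6} < 1, i.e. C(n, 4) < 5^{6 − 1} = 3125.
Check values of n near the boundary:
  n = 12: C(12, 4) = 495; 495 < 3125? YES
  n = 13: C(13, 4) = 715; 715 < 3125? YES
  n = 14: C(14, 4) = 1001; 1001 < 3125? YES
  n = 15: C(15, 4) = 1365; 1365 < 3125? YES
  n = 16: C(16, 4) = 1820; 1820 < 3125? YES
  n = 17: C(17, 4) = 2380; 2380 < 3125? YES
  n = 18: C(18, 4) = 3060; 3060 < 3125? YES
  n = 19: C(19, 4) = 3876; 3876 < 3125? NO
The largest n with C(n, 4) < 3125 is n = 18 (where E[X] = 612/625 ≈ 0.979). Hence R_5(4) > 18, i.e. R_5(4) ≥ 19.

Largest n = 18; hence R_5(4) > 18.


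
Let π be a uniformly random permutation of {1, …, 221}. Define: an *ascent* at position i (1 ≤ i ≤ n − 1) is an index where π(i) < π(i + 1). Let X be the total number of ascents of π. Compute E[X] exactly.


Write X = Σ X_I over i = 1, …, 220, with X_I the indicator of one ascent.
There are 220 indicators.
For each fixed i, the pair (π(i), π(i+1)) is a uniformly random ordered pair of distinct values from {1, …, 221}; by symmetry P[π(i) < π(i+1)] = 1/2.
By linearity: E[X] = 220 · (1/2) = (221 − 1) · (1/2) = 110 ≈ 110.00000.

E[X] = 110 = 110.00000.


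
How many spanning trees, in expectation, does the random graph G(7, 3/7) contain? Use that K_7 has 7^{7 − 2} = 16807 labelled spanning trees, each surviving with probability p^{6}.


K_7 has 7^{7 − 2} = 16807 labelled spanning trees.
For each such spanning tree H, let X_H = 1 if all 6 edges of H are present in G. Then P[X_H = 1] = p^{6} = (3/7)^{6} = 729/117649.
Summing the indicators: E[X] = Σ_H E[X_H] = 16807 · p^{6} = 16807 · 729/117649 = 729/7.
Numerically: E[X] ≈ 104.14.

E[X] = 16807 · (3/7)^{6} = 729/7 ≈ 104.14.


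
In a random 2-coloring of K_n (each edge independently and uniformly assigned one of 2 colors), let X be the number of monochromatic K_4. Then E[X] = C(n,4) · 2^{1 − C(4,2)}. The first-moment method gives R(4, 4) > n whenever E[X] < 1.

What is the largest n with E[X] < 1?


We need C(n, 4) · 2^{1 − 6} < 1, i.e. C(n, 4) < 2^{6 − 1} = 32.
Check values of n near the boundary:
  n = 5: C(5, 4) = 5; 5 < 32? YES
  n = 6: C(6, 4) = 15; 15 < 32? YES
  n = 7: C(7, 4) = 35; 35 < 32? NO
  n = 8: C(8, 4) = 70; 70 < 32? NO
  n = 9: C(9, 4) = 126; 126 < 32? NO
The largest n with C(n, 4) < 32 is n = 6 (where E[X] = 15/32 ≈ 0.468750). Hence R(4, 4) > 6, i.e. R(4, 4) ≥ 7.

Largest n = 6; hence R(4, 4) > 6.


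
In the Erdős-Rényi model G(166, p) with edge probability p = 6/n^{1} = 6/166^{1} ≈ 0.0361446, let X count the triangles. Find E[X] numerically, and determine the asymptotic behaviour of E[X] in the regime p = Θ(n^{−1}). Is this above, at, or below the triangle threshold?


Number of potential triangles: C(166, 3) = 748660.
Each occurs with probability p³ ≈ (0.0361446)³ ≈ 4.72203810e-05.
By linearity: E[X] = C(166, 3)·p³ ≈ 748660 · 4.72203810e-05 ≈ 35.352010.
Here α = 1, so p = 6/n is exactly at the triangle threshold p ~ 1/n. Asymptotically E[X] → c³/6 = 6³/6 = 36 ≈ 36.000000, a bounded constant. In this regime the triangle count is asymptotically Poisson(c³/6).

E[X] ≈ 35.352010; in regime p = Θ(1/n^{1}) E[X] stays bounded (at the triangle threshold p ~ 1/n).


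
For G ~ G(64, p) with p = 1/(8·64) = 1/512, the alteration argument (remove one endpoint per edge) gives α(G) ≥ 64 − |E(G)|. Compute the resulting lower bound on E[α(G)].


E[|E(G)|] = C(64, 2)·p = 2016 · (1/512) = 63/16.
E[α(G)] ≥ n − E[|E(G)|] = 64 − 63/16 = 961/16.
Numerically: ≈ 60.06250.
(This is only a lower bound; the true E[α(G)] may be larger.)

E[α(G)] ≥ 961/16 ≈ 60.06250.


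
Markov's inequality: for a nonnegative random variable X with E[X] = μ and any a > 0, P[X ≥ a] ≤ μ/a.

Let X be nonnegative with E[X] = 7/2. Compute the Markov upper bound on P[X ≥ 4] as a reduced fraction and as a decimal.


μ = E[X] = 7/2, a = 4.
Markov: P[X ≥ 4] ≤ μ/a = (7/2)/4 = 7/8.
Numerically: ≈ 0.87500.
(Since a = 4 > μ = 3.50000, the bound 7/8 is < 1 and informative.)

P[X ≥ 4] ≤ 7/8 ≈ 0.87500.


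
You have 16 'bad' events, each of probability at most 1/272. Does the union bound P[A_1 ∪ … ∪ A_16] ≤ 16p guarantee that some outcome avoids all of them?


Union bound: P[∪_{i=1}^{16} A_i] ≤ Σ_i P[A_i] ≤ 16·p = 16·(1/272) = 1/17.
Numerically: 1/17 ≈ 0.059.
Is 1/17 < 1? YES.
Since P[∪ A_i] ≤ 1/17 < 1, the complement has P[∩ A_i^c] ≥ 1 − 1/17 = 16/17 > 0, so some outcome avoids every A_i.

16·p = 1/17 ≈ 0.059; existence CERTIFIED by the union bound.
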